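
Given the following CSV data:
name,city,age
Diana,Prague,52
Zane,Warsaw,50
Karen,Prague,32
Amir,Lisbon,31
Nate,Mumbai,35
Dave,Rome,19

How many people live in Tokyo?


Scanning city column for 'Tokyo':
Total matches: 0

ANSWER: 0


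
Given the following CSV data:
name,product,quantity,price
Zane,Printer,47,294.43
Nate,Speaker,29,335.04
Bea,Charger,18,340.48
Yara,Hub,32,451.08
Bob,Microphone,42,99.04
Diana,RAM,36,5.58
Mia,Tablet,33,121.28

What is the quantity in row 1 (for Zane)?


Row 1: Zane
Column 'quantity' = 47

ANSWER: 47


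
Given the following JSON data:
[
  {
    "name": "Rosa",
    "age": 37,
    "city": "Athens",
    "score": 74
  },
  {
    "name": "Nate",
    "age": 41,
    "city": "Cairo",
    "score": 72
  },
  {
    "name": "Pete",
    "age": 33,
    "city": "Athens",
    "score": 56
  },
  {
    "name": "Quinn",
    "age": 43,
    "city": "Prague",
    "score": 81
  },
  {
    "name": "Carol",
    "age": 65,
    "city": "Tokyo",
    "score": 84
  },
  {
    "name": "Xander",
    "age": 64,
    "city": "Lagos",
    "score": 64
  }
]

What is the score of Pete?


Looking up record where name = Pete
Record index: 2
Field 'score' = 56

ANSWER: 56


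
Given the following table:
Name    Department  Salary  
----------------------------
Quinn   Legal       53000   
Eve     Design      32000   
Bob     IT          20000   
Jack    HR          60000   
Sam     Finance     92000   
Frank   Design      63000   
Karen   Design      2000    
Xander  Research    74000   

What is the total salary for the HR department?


HR department members:
  Jack: 60000
Total = 60000 = 60000

ANSWER: 60000


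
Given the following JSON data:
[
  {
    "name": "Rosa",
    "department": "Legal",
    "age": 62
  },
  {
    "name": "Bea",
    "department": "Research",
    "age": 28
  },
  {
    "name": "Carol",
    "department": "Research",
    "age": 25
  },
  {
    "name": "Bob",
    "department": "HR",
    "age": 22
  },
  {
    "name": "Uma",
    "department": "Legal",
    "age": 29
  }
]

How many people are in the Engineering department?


Scanning records for department = Engineering
  No matches found
Count: 0

ANSWER: 0


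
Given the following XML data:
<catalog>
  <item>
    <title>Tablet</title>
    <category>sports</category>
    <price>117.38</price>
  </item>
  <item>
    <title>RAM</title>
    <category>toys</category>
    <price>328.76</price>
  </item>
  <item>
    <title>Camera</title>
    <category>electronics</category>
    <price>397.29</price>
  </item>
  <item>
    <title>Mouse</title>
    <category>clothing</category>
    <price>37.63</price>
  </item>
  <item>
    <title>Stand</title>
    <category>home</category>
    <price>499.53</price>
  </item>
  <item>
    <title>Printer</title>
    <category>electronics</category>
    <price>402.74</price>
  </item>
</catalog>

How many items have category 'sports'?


Scanning <item> elements for <category>sports</category>:
  Item 1: Tablet -> MATCH
Count: 1

ANSWER: 1


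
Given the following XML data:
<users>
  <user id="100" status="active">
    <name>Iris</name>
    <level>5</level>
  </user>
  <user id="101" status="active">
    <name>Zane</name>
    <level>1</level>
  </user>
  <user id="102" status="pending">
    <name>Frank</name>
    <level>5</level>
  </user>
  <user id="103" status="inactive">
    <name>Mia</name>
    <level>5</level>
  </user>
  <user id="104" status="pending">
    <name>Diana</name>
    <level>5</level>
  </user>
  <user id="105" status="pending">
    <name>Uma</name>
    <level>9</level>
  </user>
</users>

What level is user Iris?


Finding user: Iris
<level>5</level>

ANSWER: 5


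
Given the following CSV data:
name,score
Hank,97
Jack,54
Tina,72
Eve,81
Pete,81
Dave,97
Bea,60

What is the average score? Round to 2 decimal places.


Scores: 97, 54, 72, 81, 81, 97, 60
Sum = 542
Count = 7
Average = 542 / 7 = 77.43

ANSWER: 77.43


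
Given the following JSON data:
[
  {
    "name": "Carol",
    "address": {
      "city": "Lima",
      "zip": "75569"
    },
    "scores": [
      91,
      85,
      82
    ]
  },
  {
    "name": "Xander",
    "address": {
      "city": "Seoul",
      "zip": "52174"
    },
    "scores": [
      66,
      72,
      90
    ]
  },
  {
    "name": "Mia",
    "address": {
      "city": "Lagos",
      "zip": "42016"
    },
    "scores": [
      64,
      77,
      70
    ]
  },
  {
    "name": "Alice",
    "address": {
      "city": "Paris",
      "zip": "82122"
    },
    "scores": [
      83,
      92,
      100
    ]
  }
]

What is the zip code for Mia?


Path: records[2].address.zip
Value: 42016

ANSWER: 42016


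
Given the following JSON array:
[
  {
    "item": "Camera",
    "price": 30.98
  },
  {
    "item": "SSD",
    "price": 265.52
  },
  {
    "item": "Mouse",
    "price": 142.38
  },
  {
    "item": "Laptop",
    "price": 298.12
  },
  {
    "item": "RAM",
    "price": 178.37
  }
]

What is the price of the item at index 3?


Array index 3 -> Laptop
price = 298.12

ANSWER: 298.12


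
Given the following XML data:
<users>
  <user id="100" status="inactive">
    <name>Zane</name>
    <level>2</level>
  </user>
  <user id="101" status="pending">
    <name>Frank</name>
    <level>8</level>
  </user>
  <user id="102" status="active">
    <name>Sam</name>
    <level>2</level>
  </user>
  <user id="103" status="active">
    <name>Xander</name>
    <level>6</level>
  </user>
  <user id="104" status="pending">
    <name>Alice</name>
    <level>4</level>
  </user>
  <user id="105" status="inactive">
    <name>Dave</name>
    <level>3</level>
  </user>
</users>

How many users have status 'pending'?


Counting users with status='pending':
  Frank (id=101) -> MATCH
  Alice (id=104) -> MATCH
Count: 2

ANSWER: 2


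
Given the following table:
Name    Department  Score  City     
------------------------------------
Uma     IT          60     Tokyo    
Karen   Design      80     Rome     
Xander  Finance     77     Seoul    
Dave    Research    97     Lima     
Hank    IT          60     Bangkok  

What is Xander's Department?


Row 3: Xander
Department = Finance

ANSWER: Finance


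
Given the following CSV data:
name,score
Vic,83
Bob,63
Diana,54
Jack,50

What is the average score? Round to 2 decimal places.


Scores: 83, 63, 54, 50
Sum = 250
Count = 4
Average = 250 / 4 = 62.50

ANSWER: 62.50


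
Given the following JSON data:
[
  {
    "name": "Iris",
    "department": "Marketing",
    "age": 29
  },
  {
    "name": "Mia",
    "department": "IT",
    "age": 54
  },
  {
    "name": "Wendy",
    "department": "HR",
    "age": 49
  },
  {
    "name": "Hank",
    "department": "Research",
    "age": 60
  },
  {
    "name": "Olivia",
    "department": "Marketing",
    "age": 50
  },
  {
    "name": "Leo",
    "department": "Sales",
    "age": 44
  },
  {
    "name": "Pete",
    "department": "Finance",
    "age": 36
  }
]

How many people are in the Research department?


Scanning records for department = Research
  Record 3: Hank
Count: 1

ANSWER: 1


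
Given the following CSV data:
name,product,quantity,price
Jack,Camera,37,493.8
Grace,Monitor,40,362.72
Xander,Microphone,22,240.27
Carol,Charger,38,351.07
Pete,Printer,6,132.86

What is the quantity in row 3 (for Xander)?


Row 3: Xander
Column 'quantity' = 22

ANSWER: 22


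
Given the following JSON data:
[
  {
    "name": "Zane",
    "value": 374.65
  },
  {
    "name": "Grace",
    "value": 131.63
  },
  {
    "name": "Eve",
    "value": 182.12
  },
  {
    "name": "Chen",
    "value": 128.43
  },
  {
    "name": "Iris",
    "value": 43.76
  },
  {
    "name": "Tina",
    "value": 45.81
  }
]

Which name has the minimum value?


Comparing values:
  Zane: 374.65
  Grace: 131.63
  Eve: 182.12
  Chen: 128.43
  Iris: 43.76
  Tina: 45.81
Minimum: Iris (43.76)

ANSWER: Iris


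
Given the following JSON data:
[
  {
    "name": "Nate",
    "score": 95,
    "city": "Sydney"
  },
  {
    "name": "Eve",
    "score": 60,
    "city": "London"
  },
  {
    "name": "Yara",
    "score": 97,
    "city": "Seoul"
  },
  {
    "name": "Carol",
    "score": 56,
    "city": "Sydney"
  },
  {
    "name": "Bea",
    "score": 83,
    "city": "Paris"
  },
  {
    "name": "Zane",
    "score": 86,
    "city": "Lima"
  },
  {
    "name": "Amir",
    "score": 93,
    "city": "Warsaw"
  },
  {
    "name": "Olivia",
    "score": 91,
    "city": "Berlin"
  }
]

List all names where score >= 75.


Filtering records where score >= 75:
  Nate (score=95) -> YES
  Eve (score=60) -> no
  Yara (score=97) -> YES
  Carol (score=56) -> no
  Bea (score=83) -> YES
  Zane (score=86) -> YES
  Amir (score=93) -> YES
  Olivia (score=91) -> YES


ANSWER: Nate, Yara, Bea, Zane, Amir, Olivia


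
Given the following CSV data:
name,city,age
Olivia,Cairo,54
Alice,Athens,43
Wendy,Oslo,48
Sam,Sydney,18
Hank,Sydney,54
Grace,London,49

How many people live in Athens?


Scanning city column for 'Athens':
  Row 2: Alice -> MATCH
Total matches: 1

ANSWER: 1


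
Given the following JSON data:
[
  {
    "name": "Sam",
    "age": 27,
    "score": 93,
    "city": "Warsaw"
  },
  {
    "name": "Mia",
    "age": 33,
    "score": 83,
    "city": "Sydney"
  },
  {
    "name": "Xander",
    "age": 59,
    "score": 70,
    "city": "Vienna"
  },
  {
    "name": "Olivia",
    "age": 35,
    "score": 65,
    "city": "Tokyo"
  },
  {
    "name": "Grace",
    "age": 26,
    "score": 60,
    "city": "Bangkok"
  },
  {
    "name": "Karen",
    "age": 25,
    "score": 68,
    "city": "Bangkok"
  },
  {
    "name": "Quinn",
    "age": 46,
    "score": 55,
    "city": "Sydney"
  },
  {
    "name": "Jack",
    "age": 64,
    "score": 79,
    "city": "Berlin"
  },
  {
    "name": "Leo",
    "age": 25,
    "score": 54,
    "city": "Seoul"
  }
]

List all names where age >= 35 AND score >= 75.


Checking both conditions:
  Sam (age=27, score=93) -> no
  Mia (age=33, score=83) -> no
  Xander (age=59, score=70) -> no
  Olivia (age=35, score=65) -> no
  Grace (age=26, score=60) -> no
  Karen (age=25, score=68) -> no
  Quinn (age=46, score=55) -> no
  Jack (age=64, score=79) -> YES
  Leo (age=25, score=54) -> no


ANSWER: Jack


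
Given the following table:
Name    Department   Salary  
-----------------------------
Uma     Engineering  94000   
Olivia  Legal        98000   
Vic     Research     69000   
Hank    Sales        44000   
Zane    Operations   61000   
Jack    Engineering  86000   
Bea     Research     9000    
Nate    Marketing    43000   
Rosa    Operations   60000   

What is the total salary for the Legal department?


Legal department members:
  Olivia: 98000
Total = 98000 = 98000

ANSWER: 98000


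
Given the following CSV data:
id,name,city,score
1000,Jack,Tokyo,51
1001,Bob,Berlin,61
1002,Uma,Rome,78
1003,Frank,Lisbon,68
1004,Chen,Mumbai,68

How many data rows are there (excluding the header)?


Counting rows (excluding header):
Header: id,name,city,score
Data rows: 5

ANSWER: 5


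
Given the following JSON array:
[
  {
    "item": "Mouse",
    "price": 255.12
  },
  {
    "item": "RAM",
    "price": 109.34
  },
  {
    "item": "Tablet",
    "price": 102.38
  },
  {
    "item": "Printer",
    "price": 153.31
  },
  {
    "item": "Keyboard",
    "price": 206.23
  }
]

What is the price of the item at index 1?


Array index 1 -> RAM
price = 109.34

ANSWER: 109.34


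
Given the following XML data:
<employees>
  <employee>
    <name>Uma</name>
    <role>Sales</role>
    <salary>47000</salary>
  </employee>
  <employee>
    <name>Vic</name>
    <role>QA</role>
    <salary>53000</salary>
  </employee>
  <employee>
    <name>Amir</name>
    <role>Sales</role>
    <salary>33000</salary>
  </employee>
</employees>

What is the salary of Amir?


Searching for <employee> with <name>Amir</name>
Found at position 3
<salary>33000</salary>

ANSWER: 33000


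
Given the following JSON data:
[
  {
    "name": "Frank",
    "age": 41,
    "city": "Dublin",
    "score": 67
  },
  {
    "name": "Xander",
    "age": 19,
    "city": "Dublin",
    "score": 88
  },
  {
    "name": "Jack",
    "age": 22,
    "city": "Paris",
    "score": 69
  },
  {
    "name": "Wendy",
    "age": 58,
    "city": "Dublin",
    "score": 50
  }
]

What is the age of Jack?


Looking up record where name = Jack
Record index: 2
Field 'age' = 22

ANSWER: 22


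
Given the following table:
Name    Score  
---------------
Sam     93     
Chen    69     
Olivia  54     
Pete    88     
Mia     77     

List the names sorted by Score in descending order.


Sorting by Score (descending):
  Sam: 93
  Pete: 88
  Mia: 77
  Chen: 69
  Olivia: 54


ANSWER: Sam, Pete, Mia, Chen, Olivia


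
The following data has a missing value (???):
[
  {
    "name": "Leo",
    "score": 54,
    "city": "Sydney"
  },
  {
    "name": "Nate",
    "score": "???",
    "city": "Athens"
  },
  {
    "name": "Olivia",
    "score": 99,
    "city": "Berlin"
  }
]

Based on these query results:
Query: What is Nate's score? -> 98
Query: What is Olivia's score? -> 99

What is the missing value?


The missing value is Nate's score
From query: Nate's score = 98

ANSWER: 98


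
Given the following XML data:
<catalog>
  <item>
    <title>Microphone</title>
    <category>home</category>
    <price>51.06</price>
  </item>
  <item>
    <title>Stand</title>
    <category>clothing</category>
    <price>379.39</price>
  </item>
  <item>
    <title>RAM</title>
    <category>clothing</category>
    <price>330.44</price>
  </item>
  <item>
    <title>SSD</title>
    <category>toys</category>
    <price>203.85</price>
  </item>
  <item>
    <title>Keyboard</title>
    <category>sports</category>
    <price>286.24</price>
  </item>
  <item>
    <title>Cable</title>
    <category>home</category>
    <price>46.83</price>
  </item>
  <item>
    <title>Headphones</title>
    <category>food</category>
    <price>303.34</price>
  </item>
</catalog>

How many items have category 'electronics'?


Scanning <item> elements for <category>electronics</category>:
Count: 0

ANSWER: 0


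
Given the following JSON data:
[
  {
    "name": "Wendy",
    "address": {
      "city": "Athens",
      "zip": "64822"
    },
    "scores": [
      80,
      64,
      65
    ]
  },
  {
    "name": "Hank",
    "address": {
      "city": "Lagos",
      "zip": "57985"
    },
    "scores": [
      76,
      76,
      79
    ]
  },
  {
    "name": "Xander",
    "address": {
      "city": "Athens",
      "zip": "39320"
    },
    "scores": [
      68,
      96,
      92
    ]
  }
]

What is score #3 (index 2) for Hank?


Path: records[1].scores[2]
Value: 79

ANSWER: 79


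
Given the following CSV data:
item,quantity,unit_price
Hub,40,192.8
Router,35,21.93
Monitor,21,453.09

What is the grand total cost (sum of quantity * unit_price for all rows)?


Computing row totals:
  Hub: 40 * 192.8 = 7712.0
  Router: 35 * 21.93 = 767.55
  Monitor: 21 * 453.09 = 9514.89
Grand total = 7712.0 + 767.55 + 9514.89 = 17994.44

ANSWER: 17994.44


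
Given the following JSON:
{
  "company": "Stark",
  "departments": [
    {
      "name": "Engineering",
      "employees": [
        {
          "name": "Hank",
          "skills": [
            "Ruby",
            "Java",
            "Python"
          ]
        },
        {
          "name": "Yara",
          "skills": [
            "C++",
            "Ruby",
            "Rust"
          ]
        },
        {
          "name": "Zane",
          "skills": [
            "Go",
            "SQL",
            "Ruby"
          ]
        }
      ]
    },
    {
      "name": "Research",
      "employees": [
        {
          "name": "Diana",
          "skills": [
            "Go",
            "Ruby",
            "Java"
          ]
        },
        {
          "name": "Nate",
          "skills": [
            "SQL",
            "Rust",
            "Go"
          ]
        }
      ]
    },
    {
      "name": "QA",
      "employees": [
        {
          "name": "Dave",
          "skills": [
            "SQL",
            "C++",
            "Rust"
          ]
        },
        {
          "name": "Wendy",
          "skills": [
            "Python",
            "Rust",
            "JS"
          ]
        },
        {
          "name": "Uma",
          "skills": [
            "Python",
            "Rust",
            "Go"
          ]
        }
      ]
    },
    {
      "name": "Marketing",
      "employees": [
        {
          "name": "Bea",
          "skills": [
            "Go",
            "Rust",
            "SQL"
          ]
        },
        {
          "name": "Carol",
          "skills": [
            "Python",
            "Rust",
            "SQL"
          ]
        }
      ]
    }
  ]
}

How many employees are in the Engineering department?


Path: departments[0].employees
Count: 3

ANSWER: 3


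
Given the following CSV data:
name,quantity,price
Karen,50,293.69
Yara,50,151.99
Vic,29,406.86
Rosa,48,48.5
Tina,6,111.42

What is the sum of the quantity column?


Values in 'quantity' column:
  Row 1: 50
  Row 2: 50
  Row 3: 29
  Row 4: 48
  Row 5: 6
Sum = 50 + 50 + 29 + 48 + 6 = 183

ANSWER: 183


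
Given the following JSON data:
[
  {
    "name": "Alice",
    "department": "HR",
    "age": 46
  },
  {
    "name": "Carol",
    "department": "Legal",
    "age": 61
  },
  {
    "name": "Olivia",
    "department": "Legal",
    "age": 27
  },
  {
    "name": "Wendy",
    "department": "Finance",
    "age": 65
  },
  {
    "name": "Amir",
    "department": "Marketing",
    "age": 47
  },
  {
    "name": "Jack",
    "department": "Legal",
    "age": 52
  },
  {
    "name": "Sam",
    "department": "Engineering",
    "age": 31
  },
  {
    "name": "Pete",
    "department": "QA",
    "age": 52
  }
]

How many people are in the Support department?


Scanning records for department = Support
  No matches found
Count: 0

ANSWER: 0


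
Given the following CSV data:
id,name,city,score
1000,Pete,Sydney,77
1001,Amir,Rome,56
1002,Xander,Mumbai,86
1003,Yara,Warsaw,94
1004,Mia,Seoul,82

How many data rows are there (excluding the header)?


Counting rows (excluding header):
Header: id,name,city,score
Data rows: 5

ANSWER: 5


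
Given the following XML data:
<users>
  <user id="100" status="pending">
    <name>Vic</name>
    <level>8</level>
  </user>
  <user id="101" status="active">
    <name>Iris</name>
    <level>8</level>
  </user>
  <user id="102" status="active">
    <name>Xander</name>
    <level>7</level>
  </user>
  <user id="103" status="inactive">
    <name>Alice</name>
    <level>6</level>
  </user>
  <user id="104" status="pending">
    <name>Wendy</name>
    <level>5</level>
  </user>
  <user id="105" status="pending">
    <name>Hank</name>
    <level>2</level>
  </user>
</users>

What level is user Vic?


Finding user: Vic
<level>8</level>

ANSWER: 8


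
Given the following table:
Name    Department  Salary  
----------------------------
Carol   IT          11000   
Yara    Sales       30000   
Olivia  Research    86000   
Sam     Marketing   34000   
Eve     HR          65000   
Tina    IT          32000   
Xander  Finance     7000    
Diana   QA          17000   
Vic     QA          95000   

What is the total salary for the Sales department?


Sales department members:
  Yara: 30000
Total = 30000 = 30000

ANSWER: 30000


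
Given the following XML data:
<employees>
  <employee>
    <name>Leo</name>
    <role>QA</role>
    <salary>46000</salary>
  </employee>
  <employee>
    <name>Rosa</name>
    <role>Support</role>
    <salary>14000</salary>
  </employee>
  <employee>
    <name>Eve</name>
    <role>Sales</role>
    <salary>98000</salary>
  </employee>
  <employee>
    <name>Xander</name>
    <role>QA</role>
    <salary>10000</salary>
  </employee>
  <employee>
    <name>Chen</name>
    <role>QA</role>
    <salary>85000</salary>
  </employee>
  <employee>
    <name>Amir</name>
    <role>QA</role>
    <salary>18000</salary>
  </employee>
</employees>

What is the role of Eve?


Searching for <employee> with <name>Eve</name>
Found at position 3
<role>Sales</role>

ANSWER: Sales


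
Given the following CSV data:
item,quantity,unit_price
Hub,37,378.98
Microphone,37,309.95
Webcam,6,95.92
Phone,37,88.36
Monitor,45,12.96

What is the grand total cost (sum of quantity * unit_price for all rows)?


Computing row totals:
  Hub: 37 * 378.98 = 14022.26
  Microphone: 37 * 309.95 = 11468.15
  Webcam: 6 * 95.92 = 575.52
  Phone: 37 * 88.36 = 3269.32
  Monitor: 45 * 12.96 = 583.2
Grand total = 14022.26 + 11468.15 + 575.52 + 3269.32 + 583.2 = 29918.45

ANSWER: 29918.45


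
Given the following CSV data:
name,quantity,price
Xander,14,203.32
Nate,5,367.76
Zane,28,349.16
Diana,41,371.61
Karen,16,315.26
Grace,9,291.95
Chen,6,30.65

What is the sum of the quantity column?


Values in 'quantity' column:
  Row 1: 14
  Row 2: 5
  Row 3: 28
  Row 4: 41
  Row 5: 16
  Row 6: 9
  Row 7: 6
Sum = 14 + 5 + 28 + 41 + 16 + 9 + 6 = 119

ANSWER: 119


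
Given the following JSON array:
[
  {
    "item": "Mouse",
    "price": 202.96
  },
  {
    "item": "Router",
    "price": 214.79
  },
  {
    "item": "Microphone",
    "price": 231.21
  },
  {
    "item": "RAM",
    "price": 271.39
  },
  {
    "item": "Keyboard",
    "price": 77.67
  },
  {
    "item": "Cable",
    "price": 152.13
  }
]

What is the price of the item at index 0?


Array index 0 -> Mouse
price = 202.96

ANSWER: 202.96


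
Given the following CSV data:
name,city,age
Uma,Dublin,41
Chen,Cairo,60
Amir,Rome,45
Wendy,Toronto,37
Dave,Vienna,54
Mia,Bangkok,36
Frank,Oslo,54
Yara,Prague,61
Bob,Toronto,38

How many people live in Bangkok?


Scanning city column for 'Bangkok':
  Row 6: Mia -> MATCH
Total matches: 1

ANSWER: 1


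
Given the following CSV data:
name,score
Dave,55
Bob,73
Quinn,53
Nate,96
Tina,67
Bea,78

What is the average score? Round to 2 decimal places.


Scores: 55, 73, 53, 96, 67, 78
Sum = 422
Count = 6
Average = 422 / 6 = 70.33

ANSWER: 70.33


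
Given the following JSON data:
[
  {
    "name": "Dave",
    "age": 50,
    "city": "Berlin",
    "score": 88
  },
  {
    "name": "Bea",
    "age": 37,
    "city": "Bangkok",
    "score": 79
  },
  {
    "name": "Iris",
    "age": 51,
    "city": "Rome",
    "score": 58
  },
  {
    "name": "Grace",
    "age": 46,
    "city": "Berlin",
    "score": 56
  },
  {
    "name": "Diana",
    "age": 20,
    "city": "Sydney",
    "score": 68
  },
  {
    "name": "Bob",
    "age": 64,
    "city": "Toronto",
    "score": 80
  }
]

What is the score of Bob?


Looking up record where name = Bob
Record index: 5
Field 'score' = 80

ANSWER: 80


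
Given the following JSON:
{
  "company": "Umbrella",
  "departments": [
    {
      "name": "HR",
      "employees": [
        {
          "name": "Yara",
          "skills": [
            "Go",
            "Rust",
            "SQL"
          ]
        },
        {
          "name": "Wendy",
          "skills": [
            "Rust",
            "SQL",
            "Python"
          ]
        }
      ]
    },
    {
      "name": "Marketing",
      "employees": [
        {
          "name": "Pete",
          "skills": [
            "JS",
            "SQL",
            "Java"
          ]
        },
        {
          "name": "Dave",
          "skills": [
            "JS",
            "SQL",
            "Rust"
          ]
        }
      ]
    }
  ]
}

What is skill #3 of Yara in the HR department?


Path: departments[0].employees[0].skills[2]
Value: SQL

ANSWER: SQL


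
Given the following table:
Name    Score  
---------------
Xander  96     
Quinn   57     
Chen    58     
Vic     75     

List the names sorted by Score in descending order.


Sorting by Score (descending):
  Xander: 96
  Vic: 75
  Chen: 58
  Quinn: 57


ANSWER: Xander, Vic, Chen, Quinn


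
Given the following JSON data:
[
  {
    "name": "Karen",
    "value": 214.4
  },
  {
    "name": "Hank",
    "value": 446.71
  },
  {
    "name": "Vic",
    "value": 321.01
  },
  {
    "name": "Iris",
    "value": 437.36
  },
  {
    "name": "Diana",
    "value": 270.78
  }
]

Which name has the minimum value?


Comparing values:
  Karen: 214.4
  Hank: 446.71
  Vic: 321.01
  Iris: 437.36
  Diana: 270.78
Minimum: Karen (214.4)

ANSWER: Karen


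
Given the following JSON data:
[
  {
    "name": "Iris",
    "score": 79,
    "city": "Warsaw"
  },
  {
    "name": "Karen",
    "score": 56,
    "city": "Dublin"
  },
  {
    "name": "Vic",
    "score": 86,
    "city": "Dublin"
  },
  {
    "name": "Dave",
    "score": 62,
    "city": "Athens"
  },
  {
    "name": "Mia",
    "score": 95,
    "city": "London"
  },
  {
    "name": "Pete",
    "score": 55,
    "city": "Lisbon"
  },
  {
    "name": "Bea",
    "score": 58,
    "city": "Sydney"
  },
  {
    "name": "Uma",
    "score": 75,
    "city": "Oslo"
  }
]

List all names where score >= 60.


Filtering records where score >= 60:
  Iris (score=79) -> YES
  Karen (score=56) -> no
  Vic (score=86) -> YES
  Dave (score=62) -> YES
  Mia (score=95) -> YES
  Pete (score=55) -> no
  Bea (score=58) -> no
  Uma (score=75) -> YES


ANSWER: Iris, Vic, Dave, Mia, Uma


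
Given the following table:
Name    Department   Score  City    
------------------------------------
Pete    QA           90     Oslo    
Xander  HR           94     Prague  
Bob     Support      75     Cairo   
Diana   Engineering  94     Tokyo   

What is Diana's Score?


Row 4: Diana
Score = 94

ANSWER: 94


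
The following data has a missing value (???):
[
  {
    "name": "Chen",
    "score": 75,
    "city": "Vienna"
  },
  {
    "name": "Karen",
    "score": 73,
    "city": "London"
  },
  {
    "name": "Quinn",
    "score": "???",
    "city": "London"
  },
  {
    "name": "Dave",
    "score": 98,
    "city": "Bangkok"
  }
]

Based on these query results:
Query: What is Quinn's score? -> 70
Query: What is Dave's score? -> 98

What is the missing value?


The missing value is Quinn's score
From query: Quinn's score = 70

ANSWER: 70


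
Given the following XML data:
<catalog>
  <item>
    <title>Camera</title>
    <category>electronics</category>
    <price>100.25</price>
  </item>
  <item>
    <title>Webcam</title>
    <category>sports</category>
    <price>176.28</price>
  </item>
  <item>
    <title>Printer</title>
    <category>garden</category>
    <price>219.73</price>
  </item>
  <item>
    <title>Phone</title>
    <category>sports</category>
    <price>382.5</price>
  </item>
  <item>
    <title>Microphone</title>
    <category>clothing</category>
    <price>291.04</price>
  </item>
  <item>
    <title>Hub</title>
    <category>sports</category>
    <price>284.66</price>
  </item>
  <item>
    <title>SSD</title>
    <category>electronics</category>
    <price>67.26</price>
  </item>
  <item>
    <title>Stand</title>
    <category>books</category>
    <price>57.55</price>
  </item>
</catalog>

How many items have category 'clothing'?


Scanning <item> elements for <category>clothing</category>:
  Item 5: Microphone -> MATCH
Count: 1

ANSWER: 1


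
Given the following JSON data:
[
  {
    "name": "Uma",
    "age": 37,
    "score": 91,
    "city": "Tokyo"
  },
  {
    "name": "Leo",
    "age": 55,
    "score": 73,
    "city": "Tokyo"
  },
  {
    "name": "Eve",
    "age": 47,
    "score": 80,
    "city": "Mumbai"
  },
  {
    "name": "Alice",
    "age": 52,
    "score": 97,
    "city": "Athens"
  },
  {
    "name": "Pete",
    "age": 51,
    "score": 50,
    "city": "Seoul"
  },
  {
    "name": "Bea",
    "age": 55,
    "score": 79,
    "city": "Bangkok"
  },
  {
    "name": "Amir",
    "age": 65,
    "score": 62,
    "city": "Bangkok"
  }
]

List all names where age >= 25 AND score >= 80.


Checking both conditions:
  Uma (age=37, score=91) -> YES
  Leo (age=55, score=73) -> no
  Eve (age=47, score=80) -> YES
  Alice (age=52, score=97) -> YES
  Pete (age=51, score=50) -> no
  Bea (age=55, score=79) -> no
  Amir (age=65, score=62) -> no


ANSWER: Uma, Eve, Alice


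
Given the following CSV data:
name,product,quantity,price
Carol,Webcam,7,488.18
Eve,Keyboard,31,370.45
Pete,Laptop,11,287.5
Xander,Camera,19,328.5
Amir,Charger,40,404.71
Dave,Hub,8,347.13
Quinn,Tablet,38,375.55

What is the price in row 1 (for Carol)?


Row 1: Carol
Column 'price' = 488.18

ANSWER: 488.18


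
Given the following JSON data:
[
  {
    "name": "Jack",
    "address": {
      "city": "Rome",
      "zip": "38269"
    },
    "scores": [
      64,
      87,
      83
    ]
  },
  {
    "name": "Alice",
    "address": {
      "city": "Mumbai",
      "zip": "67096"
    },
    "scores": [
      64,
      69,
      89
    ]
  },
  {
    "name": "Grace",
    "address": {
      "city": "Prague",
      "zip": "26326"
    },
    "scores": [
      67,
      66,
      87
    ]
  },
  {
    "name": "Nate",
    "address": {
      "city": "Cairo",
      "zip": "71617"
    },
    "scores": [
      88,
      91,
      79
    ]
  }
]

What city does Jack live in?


Path: records[0].address.city
Value: Rome

ANSWER: Rome


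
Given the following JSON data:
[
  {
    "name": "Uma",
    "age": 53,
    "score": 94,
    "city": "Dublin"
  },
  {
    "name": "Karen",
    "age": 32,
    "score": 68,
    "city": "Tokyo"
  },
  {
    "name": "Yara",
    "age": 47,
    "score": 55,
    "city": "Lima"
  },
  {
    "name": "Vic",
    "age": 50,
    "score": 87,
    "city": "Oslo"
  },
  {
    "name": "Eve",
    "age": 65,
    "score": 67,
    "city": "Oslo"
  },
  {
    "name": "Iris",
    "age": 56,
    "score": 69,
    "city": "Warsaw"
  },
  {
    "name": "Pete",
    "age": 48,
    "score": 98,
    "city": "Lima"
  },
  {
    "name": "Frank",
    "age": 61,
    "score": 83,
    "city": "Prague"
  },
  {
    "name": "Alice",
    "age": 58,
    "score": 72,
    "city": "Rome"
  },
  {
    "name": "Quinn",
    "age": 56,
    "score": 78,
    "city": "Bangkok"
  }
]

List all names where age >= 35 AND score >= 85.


Checking both conditions:
  Uma (age=53, score=94) -> YES
  Karen (age=32, score=68) -> no
  Yara (age=47, score=55) -> no
  Vic (age=50, score=87) -> YES
  Eve (age=65, score=67) -> no
  Iris (age=56, score=69) -> no
  Pete (age=48, score=98) -> YES
  Frank (age=61, score=83) -> no
  Alice (age=58, score=72) -> no
  Quinn (age=56, score=78) -> no


ANSWER: Uma, Vic, Pete


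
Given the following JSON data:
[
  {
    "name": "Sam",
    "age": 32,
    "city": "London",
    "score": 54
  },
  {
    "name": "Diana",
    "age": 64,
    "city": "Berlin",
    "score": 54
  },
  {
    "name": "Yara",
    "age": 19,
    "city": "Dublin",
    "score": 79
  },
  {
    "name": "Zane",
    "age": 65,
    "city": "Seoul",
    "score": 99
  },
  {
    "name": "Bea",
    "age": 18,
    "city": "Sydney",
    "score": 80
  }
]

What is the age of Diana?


Looking up record where name = Diana
Record index: 1
Field 'age' = 64

ANSWER: 64


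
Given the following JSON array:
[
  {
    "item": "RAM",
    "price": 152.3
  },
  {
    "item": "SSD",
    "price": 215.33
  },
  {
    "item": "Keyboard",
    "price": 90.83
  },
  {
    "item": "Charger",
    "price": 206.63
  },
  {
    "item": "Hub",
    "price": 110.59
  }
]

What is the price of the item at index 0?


Array index 0 -> RAM
price = 152.3

ANSWER: 152.3


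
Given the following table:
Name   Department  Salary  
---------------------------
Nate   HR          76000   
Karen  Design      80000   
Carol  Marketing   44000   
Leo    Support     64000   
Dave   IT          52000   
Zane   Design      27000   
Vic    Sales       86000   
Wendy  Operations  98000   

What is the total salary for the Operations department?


Operations department members:
  Wendy: 98000
Total = 98000 = 98000

ANSWER: 98000


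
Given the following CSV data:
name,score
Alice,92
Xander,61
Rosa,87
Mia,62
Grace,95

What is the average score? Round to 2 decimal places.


Scores: 92, 61, 87, 62, 95
Sum = 397
Count = 5
Average = 397 / 5 = 79.40

ANSWER: 79.40


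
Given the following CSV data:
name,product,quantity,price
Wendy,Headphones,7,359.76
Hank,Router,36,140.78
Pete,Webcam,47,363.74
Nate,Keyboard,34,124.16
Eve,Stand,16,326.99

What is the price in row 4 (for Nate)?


Row 4: Nate
Column 'price' = 124.16

ANSWER: 124.16


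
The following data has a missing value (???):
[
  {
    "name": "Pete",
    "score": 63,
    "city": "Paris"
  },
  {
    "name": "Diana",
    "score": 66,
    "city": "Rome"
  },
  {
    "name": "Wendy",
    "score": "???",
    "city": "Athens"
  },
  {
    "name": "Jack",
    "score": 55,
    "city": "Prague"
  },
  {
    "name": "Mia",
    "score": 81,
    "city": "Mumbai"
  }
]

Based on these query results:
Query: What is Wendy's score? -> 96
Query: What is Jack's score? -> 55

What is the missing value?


The missing value is Wendy's score
From query: Wendy's score = 96

ANSWER: 96


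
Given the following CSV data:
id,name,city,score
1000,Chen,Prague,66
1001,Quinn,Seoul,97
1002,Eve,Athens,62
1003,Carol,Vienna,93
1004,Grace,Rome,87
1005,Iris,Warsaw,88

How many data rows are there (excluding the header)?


Counting rows (excluding header):
Header: id,name,city,score
Data rows: 6

ANSWER: 6


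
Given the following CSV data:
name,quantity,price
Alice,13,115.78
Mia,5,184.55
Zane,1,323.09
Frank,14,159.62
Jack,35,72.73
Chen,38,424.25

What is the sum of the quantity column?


Values in 'quantity' column:
  Row 1: 13
  Row 2: 5
  Row 3: 1
  Row 4: 14
  Row 5: 35
  Row 6: 38
Sum = 13 + 5 + 1 + 14 + 35 + 38 = 106

ANSWER: 106


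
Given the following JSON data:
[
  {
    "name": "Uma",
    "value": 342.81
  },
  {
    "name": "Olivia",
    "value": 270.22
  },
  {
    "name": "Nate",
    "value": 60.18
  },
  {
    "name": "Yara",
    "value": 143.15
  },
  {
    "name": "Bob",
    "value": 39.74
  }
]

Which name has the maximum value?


Comparing values:
  Uma: 342.81
  Olivia: 270.22
  Nate: 60.18
  Yara: 143.15
  Bob: 39.74
Maximum: Uma (342.81)

ANSWER: Uma


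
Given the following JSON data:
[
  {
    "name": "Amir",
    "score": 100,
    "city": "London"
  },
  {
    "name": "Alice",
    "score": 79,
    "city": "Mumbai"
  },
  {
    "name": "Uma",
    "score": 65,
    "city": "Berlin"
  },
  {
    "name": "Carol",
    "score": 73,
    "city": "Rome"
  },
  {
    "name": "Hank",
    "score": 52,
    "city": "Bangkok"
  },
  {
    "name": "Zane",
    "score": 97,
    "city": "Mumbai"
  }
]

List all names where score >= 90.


Filtering records where score >= 90:
  Amir (score=100) -> YES
  Alice (score=79) -> no
  Uma (score=65) -> no
  Carol (score=73) -> no
  Hank (score=52) -> no
  Zane (score=97) -> YES


ANSWER: Amir, Zane


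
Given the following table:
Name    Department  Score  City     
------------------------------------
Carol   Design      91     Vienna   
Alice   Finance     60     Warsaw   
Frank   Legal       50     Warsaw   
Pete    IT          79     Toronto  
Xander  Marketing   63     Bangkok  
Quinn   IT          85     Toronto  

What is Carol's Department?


Row 1: Carol
Department = Design

ANSWER: Design


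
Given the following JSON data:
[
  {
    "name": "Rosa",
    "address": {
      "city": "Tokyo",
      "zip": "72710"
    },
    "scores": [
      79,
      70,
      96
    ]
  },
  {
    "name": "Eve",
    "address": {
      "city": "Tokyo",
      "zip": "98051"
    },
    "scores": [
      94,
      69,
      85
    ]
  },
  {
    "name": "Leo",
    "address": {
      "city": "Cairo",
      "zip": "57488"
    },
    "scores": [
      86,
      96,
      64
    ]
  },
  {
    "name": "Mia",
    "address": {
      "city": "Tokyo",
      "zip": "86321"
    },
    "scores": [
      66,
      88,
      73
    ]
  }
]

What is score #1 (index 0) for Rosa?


Path: records[0].scores[0]
Value: 79

ANSWER: 79


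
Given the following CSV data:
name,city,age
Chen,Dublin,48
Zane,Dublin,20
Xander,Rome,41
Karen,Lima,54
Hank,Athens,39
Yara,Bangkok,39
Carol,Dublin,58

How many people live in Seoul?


Scanning city column for 'Seoul':
Total matches: 0

ANSWER: 0


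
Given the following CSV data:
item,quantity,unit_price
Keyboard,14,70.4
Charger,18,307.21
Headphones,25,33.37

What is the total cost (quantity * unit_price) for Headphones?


Row: Headphones
quantity = 25
unit_price = 33.37
total = 25 * 33.37 = 834.25

ANSWER: 834.25


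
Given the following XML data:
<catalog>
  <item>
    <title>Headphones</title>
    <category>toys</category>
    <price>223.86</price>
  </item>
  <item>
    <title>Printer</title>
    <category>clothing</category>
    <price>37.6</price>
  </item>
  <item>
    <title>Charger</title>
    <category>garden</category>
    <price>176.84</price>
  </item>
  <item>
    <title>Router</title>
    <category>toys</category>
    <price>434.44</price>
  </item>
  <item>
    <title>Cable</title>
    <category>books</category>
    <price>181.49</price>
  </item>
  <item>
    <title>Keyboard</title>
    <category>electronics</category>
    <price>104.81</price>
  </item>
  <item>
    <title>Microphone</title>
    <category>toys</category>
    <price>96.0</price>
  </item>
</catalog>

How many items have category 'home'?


Scanning <item> elements for <category>home</category>:
Count: 0

ANSWER: 0


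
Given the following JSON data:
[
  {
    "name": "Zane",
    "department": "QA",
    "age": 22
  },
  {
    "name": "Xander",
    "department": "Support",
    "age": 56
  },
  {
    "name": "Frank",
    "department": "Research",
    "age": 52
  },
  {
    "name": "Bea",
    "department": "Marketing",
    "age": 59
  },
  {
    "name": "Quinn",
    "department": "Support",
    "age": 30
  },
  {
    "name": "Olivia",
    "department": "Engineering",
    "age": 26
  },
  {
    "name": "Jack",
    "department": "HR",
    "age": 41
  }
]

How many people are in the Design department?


Scanning records for department = Design
  No matches found
Count: 0

ANSWER: 0


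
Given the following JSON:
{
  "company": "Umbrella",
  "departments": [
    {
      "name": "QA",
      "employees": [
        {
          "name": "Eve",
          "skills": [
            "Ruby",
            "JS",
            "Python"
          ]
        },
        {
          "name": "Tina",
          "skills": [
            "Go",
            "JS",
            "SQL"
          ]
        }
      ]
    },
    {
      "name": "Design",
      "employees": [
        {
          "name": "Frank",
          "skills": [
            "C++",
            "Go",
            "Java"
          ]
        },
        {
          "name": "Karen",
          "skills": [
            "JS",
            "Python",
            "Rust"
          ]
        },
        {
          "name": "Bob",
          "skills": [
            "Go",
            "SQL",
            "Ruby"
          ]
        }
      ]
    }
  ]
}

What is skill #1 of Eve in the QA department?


Path: departments[0].employees[0].skills[0]
Value: Ruby

ANSWER: Ruby


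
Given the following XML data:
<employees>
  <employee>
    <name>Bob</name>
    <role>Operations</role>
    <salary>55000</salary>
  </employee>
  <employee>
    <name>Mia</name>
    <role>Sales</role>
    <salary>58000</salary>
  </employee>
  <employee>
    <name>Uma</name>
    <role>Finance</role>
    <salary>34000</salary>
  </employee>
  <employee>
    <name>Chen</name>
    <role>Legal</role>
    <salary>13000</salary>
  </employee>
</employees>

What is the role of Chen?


Searching for <employee> with <name>Chen</name>
Found at position 4
<role>Legal</role>

ANSWER: Legal


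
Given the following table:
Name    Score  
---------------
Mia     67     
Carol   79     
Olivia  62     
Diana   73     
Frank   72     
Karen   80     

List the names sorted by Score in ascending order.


Sorting by Score (ascending):
  Olivia: 62
  Mia: 67
  Frank: 72
  Diana: 73
  Carol: 79
  Karen: 80


ANSWER: Olivia, Mia, Frank, Diana, Carol, Karen


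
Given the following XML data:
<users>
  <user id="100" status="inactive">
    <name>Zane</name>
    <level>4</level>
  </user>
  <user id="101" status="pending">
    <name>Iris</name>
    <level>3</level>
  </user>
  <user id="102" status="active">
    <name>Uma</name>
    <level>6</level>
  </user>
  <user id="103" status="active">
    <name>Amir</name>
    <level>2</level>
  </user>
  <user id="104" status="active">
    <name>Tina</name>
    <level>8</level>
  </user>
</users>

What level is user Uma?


Finding user: Uma
<level>6</level>

ANSWER: 6
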